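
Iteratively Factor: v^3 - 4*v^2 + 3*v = (v - 3)*(v^2 - v) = v*(v - 3)*(v - 1)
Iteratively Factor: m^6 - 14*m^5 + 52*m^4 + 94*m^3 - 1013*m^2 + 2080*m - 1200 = (m - 5)*(m^5 - 9*m^4 + 7*m^3 + 129*m^2 - 368*m + 240) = (m - 5)*(m - 1)*(m^4 - 8*m^3 - m^2 + 128*m - 240) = (m - 5)*(m - 1)*(m + 4)*(m^3 - 12*m^2 + 47*m - 60) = (m - 5)*(m - 4)*(m - 1)*(m + 4)*(m^2 - 8*m + 15) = (m - 5)^2*(m - 4)*(m - 1)*(m + 4)*(m - 3)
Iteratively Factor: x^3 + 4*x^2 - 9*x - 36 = (x + 3)*(x^2 + x - 12) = (x + 3)*(x + 4)*(x - 3)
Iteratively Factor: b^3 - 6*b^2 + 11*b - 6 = (b - 1)*(b^2 - 5*b + 6) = (b - 3)*(b - 1)*(b - 2)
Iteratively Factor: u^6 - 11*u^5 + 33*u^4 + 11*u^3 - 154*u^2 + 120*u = (u - 1)*(u^5 - 10*u^4 + 23*u^3 + 34*u^2 - 120*u) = (u - 4)*(u - 1)*(u^4 - 6*u^3 - u^2 + 30*u) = (u - 4)*(u - 3)*(u - 1)*(u^3 - 3*u^2 - 10*u) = (u - 5)*(u - 4)*(u - 3)*(u - 1)*(u^2 + 2*u) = (u - 5)*(u - 4)*(u - 3)*(u - 1)*(u + 2)*(u)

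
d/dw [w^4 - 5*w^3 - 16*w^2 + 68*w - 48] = 4*w^3 - 15*w^2 - 32*w + 68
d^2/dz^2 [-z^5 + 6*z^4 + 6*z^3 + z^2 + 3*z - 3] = -20*z^3 + 72*z^2 + 36*z + 2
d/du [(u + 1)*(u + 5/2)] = 2*u + 7/2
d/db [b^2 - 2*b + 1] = 2*b - 2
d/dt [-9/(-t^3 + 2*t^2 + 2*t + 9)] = 9*(-3*t^2 + 4*t + 2)/(-t^3 + 2*t^2 + 2*t + 9)^2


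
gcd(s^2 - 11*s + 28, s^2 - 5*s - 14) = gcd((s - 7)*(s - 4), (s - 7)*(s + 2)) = s - 7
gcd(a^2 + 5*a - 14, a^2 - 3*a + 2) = a - 2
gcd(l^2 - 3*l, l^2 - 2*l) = l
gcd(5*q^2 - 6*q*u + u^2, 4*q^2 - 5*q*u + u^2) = q - u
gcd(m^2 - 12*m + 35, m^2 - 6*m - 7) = m - 7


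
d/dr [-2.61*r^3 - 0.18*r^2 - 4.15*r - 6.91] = -7.83*r^2 - 0.36*r - 4.15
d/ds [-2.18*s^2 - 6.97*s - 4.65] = -4.36*s - 6.97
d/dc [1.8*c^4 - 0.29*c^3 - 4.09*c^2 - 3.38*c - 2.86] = 7.2*c^3 - 0.87*c^2 - 8.18*c - 3.38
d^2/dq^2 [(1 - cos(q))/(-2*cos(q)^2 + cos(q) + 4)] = (36*sin(q)^4*cos(q) - 14*sin(q)^4 + 41*sin(q)^2 - 15*cos(q)/2 + 39*cos(3*q)/2 - 2*cos(5*q) - 1)/(2*sin(q)^2 + cos(q) + 2)^3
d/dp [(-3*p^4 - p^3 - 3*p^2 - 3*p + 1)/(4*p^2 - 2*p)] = (-12*p^5 + 7*p^4 + 2*p^3 + 9*p^2 - 4*p + 1)/(2*p^2*(4*p^2 - 4*p + 1))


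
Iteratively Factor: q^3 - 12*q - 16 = (q + 2)*(q^2 - 2*q - 8) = (q - 4)*(q + 2)*(q + 2)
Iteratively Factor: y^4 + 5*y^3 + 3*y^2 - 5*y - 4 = (y + 4)*(y^3 + y^2 - y - 1) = (y - 1)*(y + 4)*(y^2 + 2*y + 1) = (y - 1)*(y + 1)*(y + 4)*(y + 1)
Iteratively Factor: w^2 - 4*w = (w)*(w - 4)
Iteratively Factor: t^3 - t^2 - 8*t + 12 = (t - 2)*(t^2 + t - 6) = (t - 2)*(t + 3)*(t - 2)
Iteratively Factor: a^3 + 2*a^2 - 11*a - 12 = (a + 4)*(a^2 - 2*a - 3) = (a - 3)*(a + 4)*(a + 1)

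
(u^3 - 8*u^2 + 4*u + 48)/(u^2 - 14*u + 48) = (u^2 - 2*u - 8)/(u - 8)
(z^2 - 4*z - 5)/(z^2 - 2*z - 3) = (z - 5)/(z - 3)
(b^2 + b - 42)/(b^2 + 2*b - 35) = (b - 6)/(b - 5)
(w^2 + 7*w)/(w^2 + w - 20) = w*(w + 7)/(w^2 + w - 20)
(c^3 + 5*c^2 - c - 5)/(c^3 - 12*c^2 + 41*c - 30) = (c^2 + 6*c + 5)/(c^2 - 11*c + 30)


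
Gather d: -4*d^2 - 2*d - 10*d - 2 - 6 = -4*d^2 - 12*d - 8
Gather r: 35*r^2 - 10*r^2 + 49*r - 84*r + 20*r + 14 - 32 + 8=25*r^2 - 15*r - 10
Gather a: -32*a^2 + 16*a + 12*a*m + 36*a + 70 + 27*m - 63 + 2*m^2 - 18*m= -32*a^2 + a*(12*m + 52) + 2*m^2 + 9*m + 7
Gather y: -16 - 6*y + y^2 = y^2 - 6*y - 16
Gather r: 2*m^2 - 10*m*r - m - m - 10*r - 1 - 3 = 2*m^2 - 2*m + r*(-10*m - 10) - 4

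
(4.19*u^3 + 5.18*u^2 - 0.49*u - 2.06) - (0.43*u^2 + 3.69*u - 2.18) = 4.19*u^3 + 4.75*u^2 - 4.18*u + 0.12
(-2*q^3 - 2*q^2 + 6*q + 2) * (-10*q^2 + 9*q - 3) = 20*q^5 + 2*q^4 - 72*q^3 + 40*q^2 - 6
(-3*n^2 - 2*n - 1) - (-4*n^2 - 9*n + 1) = n^2 + 7*n - 2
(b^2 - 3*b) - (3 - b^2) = 2*b^2 - 3*b - 3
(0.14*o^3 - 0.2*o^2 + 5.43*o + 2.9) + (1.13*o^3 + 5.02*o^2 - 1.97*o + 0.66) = 1.27*o^3 + 4.82*o^2 + 3.46*o + 3.56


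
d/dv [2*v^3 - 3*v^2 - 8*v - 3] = 6*v^2 - 6*v - 8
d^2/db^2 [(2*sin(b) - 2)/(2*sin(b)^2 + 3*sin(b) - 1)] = 2*(-4*sin(b)^5 + 22*sin(b)^4 + 14*sin(b)^3 - 10*sin(b)^2 - 22*sin(b) - 16)/(3*sin(b) - cos(2*b))^3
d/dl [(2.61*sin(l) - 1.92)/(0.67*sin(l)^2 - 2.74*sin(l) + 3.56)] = (-1.7487*sin(l)^2 + 2.5728*sin(l) + 4.0308)*cos(l)/(0.4489*sin(l)^4 - 3.6716*sin(l)^3 + 12.278*sin(l)^2 - 19.5088*sin(l) + 12.6736)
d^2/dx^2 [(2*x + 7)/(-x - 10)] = 26/(x + 10)^3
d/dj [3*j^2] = 6*j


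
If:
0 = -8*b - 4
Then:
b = -1/2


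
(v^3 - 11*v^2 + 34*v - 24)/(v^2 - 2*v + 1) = (v^2 - 10*v + 24)/(v - 1)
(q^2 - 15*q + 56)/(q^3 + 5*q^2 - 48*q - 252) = (q - 8)/(q^2 + 12*q + 36)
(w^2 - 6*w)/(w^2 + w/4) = 4*(w - 6)/(4*w + 1)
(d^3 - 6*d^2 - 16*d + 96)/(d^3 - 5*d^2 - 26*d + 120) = (d + 4)/(d + 5)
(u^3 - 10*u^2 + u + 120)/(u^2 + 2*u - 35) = (u^2 - 5*u - 24)/(u + 7)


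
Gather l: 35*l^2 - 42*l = 35*l^2 - 42*l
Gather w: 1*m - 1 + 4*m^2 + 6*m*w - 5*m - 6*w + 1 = 4*m^2 - 4*m + w*(6*m - 6)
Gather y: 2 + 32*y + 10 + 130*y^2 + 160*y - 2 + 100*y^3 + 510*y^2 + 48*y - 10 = 100*y^3 + 640*y^2 + 240*y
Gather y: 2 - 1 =1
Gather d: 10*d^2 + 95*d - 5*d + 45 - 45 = 10*d^2 + 90*d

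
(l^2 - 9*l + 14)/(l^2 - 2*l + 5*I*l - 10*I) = (l - 7)/(l + 5*I)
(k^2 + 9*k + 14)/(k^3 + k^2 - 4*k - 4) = (k + 7)/(k^2 - k - 2)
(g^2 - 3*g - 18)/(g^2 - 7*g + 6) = (g + 3)/(g - 1)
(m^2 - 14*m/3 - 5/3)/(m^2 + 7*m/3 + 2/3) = (m - 5)/(m + 2)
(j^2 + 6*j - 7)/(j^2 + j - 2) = (j + 7)/(j + 2)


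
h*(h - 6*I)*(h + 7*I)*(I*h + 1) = I*h^4 + 43*I*h^2 + 42*h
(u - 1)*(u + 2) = u^2 + u - 2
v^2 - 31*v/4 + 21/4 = (v - 7)*(v - 3/4)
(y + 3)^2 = y^2 + 6*y + 9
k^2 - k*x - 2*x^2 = (k - 2*x)*(k + x)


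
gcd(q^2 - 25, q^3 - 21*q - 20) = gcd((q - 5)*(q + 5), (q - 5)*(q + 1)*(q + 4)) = q - 5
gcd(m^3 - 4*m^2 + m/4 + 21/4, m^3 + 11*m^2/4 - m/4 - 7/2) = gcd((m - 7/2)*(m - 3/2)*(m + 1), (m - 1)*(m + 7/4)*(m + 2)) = 1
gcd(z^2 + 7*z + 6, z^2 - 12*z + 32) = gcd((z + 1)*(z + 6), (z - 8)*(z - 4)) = 1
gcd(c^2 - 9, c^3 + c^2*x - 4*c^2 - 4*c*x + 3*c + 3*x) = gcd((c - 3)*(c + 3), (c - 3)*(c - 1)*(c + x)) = c - 3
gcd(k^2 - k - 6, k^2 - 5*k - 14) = k + 2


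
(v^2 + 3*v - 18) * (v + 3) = v^3 + 6*v^2 - 9*v - 54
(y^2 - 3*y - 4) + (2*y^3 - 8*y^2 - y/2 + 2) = 2*y^3 - 7*y^2 - 7*y/2 - 2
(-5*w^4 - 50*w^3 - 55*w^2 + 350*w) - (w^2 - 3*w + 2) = -5*w^4 - 50*w^3 - 56*w^2 + 353*w - 2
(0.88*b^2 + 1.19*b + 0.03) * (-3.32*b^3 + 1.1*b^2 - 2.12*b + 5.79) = -2.9216*b^5 - 2.9828*b^4 - 0.6562*b^3 + 2.6054*b^2 + 6.8265*b + 0.1737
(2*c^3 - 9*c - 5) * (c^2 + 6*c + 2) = 2*c^5 + 12*c^4 - 5*c^3 - 59*c^2 - 48*c - 10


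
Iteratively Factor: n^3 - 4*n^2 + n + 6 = (n + 1)*(n^2 - 5*n + 6) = (n - 3)*(n + 1)*(n - 2)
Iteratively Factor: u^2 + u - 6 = (u - 2)*(u + 3)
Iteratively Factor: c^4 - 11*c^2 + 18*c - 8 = (c - 1)*(c^3 + c^2 - 10*c + 8) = (c - 2)*(c - 1)*(c^2 + 3*c - 4) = (c - 2)*(c - 1)^2*(c + 4)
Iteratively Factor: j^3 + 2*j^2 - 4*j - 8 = (j - 2)*(j^2 + 4*j + 4) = (j - 2)*(j + 2)*(j + 2)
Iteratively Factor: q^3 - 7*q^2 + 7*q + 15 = (q + 1)*(q^2 - 8*q + 15) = (q - 3)*(q + 1)*(q - 5)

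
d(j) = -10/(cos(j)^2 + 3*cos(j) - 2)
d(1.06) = 33.97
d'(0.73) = -47.88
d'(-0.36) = 6.05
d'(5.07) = 50.63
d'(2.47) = -0.64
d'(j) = -10*(2*sin(j)*cos(j) + 3*sin(j))/(cos(j)^2 + 3*cos(j) - 2)^2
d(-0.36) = -5.94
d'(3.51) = 0.26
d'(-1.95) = 2.37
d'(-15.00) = 0.70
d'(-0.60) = 19.61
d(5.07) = 12.09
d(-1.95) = 3.36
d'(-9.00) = 0.32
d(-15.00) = 2.70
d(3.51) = 2.55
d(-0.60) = -8.64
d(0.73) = -12.65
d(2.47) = 2.68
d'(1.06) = -400.40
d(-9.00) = 2.56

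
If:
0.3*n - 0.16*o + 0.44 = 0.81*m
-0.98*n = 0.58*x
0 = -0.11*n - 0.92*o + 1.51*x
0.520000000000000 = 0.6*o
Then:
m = 0.26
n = -0.30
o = 0.87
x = 0.51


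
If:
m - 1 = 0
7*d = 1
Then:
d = 1/7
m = 1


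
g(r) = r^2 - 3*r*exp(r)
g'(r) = -3*r*exp(r) + 2*r - 3*exp(r)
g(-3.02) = 9.56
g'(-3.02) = -5.74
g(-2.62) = 7.44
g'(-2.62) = -4.89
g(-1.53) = 3.33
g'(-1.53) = -2.72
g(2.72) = -116.47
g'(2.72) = -163.97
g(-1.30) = 2.75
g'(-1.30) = -2.35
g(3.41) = -297.99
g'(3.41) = -393.59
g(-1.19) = 2.50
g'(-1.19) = -2.21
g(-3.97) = 15.99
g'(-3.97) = -7.77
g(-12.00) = 144.00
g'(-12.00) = -24.00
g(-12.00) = 144.00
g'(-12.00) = -24.00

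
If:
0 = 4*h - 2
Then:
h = 1/2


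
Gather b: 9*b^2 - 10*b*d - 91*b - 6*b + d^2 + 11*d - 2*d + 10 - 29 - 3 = 9*b^2 + b*(-10*d - 97) + d^2 + 9*d - 22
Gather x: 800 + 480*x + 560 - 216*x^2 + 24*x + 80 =-216*x^2 + 504*x + 1440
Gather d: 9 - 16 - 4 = -11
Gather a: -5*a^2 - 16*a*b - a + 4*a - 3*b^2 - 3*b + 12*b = -5*a^2 + a*(3 - 16*b) - 3*b^2 + 9*b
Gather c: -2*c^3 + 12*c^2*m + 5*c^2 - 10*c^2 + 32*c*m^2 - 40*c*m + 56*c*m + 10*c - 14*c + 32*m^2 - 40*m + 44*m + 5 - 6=-2*c^3 + c^2*(12*m - 5) + c*(32*m^2 + 16*m - 4) + 32*m^2 + 4*m - 1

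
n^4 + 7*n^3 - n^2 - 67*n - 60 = (n - 3)*(n + 1)*(n + 4)*(n + 5)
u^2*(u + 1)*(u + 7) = u^4 + 8*u^3 + 7*u^2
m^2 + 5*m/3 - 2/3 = (m - 1/3)*(m + 2)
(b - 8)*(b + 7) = b^2 - b - 56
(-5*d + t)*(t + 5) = -5*d*t - 25*d + t^2 + 5*t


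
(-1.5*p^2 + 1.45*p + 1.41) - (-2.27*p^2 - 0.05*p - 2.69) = 0.77*p^2 + 1.5*p + 4.1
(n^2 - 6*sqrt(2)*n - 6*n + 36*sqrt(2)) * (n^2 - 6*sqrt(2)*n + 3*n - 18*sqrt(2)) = n^4 - 12*sqrt(2)*n^3 - 3*n^3 + 36*sqrt(2)*n^2 + 54*n^2 - 216*n + 216*sqrt(2)*n - 1296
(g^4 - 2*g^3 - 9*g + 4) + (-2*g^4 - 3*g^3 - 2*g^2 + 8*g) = -g^4 - 5*g^3 - 2*g^2 - g + 4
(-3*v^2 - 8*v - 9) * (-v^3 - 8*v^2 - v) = 3*v^5 + 32*v^4 + 76*v^3 + 80*v^2 + 9*v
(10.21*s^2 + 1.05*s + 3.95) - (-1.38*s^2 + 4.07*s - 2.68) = 11.59*s^2 - 3.02*s + 6.63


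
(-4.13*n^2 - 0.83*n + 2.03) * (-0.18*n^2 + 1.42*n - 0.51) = 0.7434*n^4 - 5.7152*n^3 + 0.5623*n^2 + 3.3059*n - 1.0353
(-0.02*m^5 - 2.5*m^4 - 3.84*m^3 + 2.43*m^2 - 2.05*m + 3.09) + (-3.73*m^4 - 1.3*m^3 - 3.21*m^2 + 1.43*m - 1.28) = -0.02*m^5 - 6.23*m^4 - 5.14*m^3 - 0.78*m^2 - 0.62*m + 1.81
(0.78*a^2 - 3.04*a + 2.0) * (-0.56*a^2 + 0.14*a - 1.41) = -0.4368*a^4 + 1.8116*a^3 - 2.6454*a^2 + 4.5664*a - 2.82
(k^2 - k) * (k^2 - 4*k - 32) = k^4 - 5*k^3 - 28*k^2 + 32*k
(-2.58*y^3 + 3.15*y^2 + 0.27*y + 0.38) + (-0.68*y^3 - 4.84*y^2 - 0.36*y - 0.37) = -3.26*y^3 - 1.69*y^2 - 0.09*y + 0.01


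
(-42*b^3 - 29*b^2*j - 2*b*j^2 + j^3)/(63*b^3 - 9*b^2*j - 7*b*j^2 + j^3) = (-2*b - j)/(3*b - j)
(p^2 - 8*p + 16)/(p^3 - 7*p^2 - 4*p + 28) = (p^2 - 8*p + 16)/(p^3 - 7*p^2 - 4*p + 28)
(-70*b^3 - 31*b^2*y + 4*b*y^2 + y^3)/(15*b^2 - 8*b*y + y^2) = (14*b^2 + 9*b*y + y^2)/(-3*b + y)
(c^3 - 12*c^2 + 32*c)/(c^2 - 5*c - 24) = c*(c - 4)/(c + 3)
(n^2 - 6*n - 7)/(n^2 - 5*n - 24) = (-n^2 + 6*n + 7)/(-n^2 + 5*n + 24)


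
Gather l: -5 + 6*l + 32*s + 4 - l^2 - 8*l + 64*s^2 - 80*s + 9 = -l^2 - 2*l + 64*s^2 - 48*s + 8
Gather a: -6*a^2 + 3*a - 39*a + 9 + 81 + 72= -6*a^2 - 36*a + 162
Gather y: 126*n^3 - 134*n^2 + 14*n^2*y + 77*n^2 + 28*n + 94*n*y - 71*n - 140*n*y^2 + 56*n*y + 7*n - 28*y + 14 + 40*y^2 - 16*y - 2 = 126*n^3 - 57*n^2 - 36*n + y^2*(40 - 140*n) + y*(14*n^2 + 150*n - 44) + 12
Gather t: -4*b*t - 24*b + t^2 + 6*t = -24*b + t^2 + t*(6 - 4*b)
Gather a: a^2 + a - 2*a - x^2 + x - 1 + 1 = a^2 - a - x^2 + x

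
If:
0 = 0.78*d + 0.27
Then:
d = -0.35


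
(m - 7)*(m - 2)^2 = m^3 - 11*m^2 + 32*m - 28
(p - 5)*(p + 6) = p^2 + p - 30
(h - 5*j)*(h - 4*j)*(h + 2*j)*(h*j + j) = h^4*j - 7*h^3*j^2 + h^3*j + 2*h^2*j^3 - 7*h^2*j^2 + 40*h*j^4 + 2*h*j^3 + 40*j^4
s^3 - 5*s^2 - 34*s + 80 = (s - 8)*(s - 2)*(s + 5)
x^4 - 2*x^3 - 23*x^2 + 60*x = x*(x - 4)*(x - 3)*(x + 5)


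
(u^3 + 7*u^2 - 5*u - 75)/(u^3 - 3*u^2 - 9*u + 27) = (u^2 + 10*u + 25)/(u^2 - 9)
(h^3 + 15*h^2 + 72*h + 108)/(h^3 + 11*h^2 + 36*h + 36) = (h + 6)/(h + 2)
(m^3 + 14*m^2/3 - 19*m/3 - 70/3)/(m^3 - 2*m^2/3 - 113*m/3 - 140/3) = (3*m^2 - m - 14)/(3*m^2 - 17*m - 28)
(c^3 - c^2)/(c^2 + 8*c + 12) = c^2*(c - 1)/(c^2 + 8*c + 12)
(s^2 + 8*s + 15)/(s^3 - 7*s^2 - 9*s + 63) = (s + 5)/(s^2 - 10*s + 21)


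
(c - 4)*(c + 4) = c^2 - 16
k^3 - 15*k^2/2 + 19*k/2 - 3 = (k - 6)*(k - 1)*(k - 1/2)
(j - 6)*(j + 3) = j^2 - 3*j - 18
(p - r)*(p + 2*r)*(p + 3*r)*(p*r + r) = p^4*r + 4*p^3*r^2 + p^3*r + p^2*r^3 + 4*p^2*r^2 - 6*p*r^4 + p*r^3 - 6*r^4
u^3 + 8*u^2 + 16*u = u*(u + 4)^2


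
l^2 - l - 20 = (l - 5)*(l + 4)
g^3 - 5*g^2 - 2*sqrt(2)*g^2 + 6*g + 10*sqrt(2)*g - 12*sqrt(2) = (g - 3)*(g - 2)*(g - 2*sqrt(2))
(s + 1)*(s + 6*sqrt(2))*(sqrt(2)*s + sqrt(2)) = sqrt(2)*s^3 + 2*sqrt(2)*s^2 + 12*s^2 + sqrt(2)*s + 24*s + 12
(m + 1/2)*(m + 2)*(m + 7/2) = m^3 + 6*m^2 + 39*m/4 + 7/2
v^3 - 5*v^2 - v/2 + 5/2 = (v - 5)*(v - sqrt(2)/2)*(v + sqrt(2)/2)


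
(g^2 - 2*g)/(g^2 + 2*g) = (g - 2)/(g + 2)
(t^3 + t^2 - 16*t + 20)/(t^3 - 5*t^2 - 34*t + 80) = (t - 2)/(t - 8)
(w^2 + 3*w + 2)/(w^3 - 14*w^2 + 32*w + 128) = (w + 1)/(w^2 - 16*w + 64)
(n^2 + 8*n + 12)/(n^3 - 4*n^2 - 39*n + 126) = (n + 2)/(n^2 - 10*n + 21)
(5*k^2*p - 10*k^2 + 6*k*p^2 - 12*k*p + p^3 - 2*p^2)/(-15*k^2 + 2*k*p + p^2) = (k*p - 2*k + p^2 - 2*p)/(-3*k + p)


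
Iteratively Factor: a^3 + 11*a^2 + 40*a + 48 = (a + 4)*(a^2 + 7*a + 12) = (a + 4)^2*(a + 3)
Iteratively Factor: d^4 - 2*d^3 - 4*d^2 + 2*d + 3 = (d + 1)*(d^3 - 3*d^2 - d + 3) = (d + 1)^2*(d^2 - 4*d + 3) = (d - 1)*(d + 1)^2*(d - 3)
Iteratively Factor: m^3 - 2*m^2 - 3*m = (m - 3)*(m^2 + m) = (m - 3)*(m + 1)*(m)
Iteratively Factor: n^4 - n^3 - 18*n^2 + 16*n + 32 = (n - 2)*(n^3 + n^2 - 16*n - 16) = (n - 4)*(n - 2)*(n^2 + 5*n + 4) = (n - 4)*(n - 2)*(n + 1)*(n + 4)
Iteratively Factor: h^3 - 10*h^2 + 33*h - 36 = (h - 3)*(h^2 - 7*h + 12) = (h - 4)*(h - 3)*(h - 3)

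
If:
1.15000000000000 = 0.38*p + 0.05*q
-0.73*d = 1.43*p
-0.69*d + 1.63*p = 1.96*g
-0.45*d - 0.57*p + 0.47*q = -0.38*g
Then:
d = -7.89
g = 6.13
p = 4.03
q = -7.63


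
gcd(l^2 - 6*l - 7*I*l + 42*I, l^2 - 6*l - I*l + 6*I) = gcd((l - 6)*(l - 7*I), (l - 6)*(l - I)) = l - 6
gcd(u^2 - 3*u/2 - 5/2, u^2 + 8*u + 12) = 1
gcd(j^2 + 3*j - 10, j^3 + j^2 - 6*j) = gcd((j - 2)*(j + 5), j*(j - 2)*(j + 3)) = j - 2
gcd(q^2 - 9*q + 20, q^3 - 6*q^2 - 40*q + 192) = q - 4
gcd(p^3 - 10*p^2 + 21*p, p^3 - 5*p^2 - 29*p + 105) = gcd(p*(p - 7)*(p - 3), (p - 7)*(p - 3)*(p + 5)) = p^2 - 10*p + 21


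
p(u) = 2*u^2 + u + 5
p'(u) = 4*u + 1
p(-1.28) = 7.00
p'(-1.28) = -4.12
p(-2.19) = 12.40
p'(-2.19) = -7.76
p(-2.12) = 11.87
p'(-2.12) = -7.48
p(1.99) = 14.91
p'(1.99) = 8.96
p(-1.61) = 8.57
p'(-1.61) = -5.44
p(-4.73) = 45.02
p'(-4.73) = -17.92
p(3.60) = 34.52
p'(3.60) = 15.40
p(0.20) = 5.28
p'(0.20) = 1.80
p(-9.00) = 158.00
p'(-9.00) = -35.00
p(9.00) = 176.00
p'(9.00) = 37.00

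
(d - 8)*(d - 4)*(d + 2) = d^3 - 10*d^2 + 8*d + 64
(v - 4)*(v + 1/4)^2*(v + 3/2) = v^4 - 2*v^3 - 115*v^2/16 - 101*v/32 - 3/8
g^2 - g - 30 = (g - 6)*(g + 5)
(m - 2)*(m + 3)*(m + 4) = m^3 + 5*m^2 - 2*m - 24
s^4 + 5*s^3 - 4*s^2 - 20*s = s*(s - 2)*(s + 2)*(s + 5)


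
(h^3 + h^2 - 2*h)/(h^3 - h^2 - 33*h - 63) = h*(-h^2 - h + 2)/(-h^3 + h^2 + 33*h + 63)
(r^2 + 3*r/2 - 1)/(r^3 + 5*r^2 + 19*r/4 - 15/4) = 2*(r + 2)/(2*r^2 + 11*r + 15)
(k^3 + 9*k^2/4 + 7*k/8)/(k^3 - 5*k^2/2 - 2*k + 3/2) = k*(8*k^2 + 18*k + 7)/(4*(2*k^3 - 5*k^2 - 4*k + 3))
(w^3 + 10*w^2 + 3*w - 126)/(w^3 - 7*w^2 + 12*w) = (w^2 + 13*w + 42)/(w*(w - 4))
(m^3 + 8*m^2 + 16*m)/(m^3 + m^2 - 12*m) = (m + 4)/(m - 3)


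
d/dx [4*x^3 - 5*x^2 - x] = 12*x^2 - 10*x - 1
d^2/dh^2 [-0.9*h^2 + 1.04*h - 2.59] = -1.80000000000000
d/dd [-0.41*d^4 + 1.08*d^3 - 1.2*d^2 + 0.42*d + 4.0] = -1.64*d^3 + 3.24*d^2 - 2.4*d + 0.42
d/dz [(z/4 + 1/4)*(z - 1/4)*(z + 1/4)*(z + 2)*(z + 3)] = 5*z^4/4 + 6*z^3 + 525*z^2/64 + 45*z/16 - 11/64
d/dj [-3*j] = -3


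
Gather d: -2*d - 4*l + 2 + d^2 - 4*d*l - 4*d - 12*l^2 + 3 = d^2 + d*(-4*l - 6) - 12*l^2 - 4*l + 5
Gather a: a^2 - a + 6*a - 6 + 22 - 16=a^2 + 5*a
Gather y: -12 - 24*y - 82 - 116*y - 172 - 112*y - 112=-252*y - 378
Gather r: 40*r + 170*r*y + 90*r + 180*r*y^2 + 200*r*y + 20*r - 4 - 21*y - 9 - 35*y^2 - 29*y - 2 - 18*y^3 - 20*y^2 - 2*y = r*(180*y^2 + 370*y + 150) - 18*y^3 - 55*y^2 - 52*y - 15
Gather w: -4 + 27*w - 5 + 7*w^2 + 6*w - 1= 7*w^2 + 33*w - 10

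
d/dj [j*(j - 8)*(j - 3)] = 3*j^2 - 22*j + 24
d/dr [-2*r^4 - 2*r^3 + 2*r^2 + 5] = 2*r*(-4*r^2 - 3*r + 2)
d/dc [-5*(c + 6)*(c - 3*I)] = -10*c - 30 + 15*I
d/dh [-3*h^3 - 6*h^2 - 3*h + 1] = -9*h^2 - 12*h - 3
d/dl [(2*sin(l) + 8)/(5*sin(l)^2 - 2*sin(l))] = 2*(-5*cos(l) - 40/tan(l) + 8*cos(l)/sin(l)^2)/(5*sin(l) - 2)^2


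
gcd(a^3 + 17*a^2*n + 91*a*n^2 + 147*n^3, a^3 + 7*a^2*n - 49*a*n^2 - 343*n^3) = a^2 + 14*a*n + 49*n^2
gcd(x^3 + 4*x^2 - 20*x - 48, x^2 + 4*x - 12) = x + 6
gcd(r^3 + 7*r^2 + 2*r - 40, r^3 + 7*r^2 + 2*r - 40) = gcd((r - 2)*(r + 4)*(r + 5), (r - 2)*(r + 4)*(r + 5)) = r^3 + 7*r^2 + 2*r - 40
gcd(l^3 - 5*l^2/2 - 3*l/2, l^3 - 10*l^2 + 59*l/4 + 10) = l + 1/2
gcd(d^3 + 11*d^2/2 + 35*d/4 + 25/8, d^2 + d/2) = d + 1/2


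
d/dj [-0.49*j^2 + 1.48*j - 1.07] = 1.48 - 0.98*j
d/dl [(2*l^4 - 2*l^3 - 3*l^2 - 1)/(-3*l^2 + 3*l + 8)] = (-12*l^5 + 24*l^4 + 52*l^3 - 57*l^2 - 54*l + 3)/(9*l^4 - 18*l^3 - 39*l^2 + 48*l + 64)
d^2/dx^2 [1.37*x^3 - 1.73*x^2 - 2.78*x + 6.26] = 8.22*x - 3.46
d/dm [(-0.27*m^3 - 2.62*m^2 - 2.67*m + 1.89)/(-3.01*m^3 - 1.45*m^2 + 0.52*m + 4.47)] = (-7.4947*m^4 - 16.3542*m^3 + 8.2121*m^2 - 17.9418*m - 12.9177)/(9.0601*m^6 + 8.729*m^5 - 1.0279*m^4 - 28.4174*m^3 - 12.6926*m^2 + 4.6488*m + 19.9809)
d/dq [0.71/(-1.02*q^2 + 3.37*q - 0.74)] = (1.4484*q - 2.3927)/(1.02*q^2 - 3.37*q + 0.74)^2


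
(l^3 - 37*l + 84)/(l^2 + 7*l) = l - 7 + 12/l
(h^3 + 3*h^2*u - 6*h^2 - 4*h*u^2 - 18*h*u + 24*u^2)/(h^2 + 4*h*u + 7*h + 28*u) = (h^2 - h*u - 6*h + 6*u)/(h + 7)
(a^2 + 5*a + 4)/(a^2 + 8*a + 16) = (a + 1)/(a + 4)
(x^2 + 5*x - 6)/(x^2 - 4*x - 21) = (-x^2 - 5*x + 6)/(-x^2 + 4*x + 21)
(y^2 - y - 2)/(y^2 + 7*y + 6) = (y - 2)/(y + 6)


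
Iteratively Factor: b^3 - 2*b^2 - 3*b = (b)*(b^2 - 2*b - 3) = b*(b + 1)*(b - 3)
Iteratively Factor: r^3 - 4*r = (r - 2)*(r^2 + 2*r) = (r - 2)*(r + 2)*(r)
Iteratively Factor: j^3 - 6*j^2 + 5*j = (j)*(j^2 - 6*j + 5) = j*(j - 5)*(j - 1)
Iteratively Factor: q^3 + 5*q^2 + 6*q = (q)*(q^2 + 5*q + 6) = q*(q + 2)*(q + 3)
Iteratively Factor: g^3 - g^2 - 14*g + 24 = (g + 4)*(g^2 - 5*g + 6) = (g - 3)*(g + 4)*(g - 2)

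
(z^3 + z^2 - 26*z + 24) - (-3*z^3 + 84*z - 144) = 4*z^3 + z^2 - 110*z + 168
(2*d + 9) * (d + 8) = 2*d^2 + 25*d + 72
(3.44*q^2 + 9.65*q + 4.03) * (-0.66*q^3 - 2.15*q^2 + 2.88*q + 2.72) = -2.2704*q^5 - 13.765*q^4 - 13.5001*q^3 + 28.4843*q^2 + 37.8544*q + 10.9616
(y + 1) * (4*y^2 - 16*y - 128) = 4*y^3 - 12*y^2 - 144*y - 128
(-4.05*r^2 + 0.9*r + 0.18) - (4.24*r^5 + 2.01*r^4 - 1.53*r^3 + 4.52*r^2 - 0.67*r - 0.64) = -4.24*r^5 - 2.01*r^4 + 1.53*r^3 - 8.57*r^2 + 1.57*r + 0.82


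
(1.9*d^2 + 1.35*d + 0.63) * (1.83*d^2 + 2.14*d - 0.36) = 3.477*d^4 + 6.5365*d^3 + 3.3579*d^2 + 0.8622*d - 0.2268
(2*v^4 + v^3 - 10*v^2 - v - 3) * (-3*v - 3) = -6*v^5 - 9*v^4 + 27*v^3 + 33*v^2 + 12*v + 9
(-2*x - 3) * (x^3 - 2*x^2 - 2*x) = -2*x^4 + x^3 + 10*x^2 + 6*x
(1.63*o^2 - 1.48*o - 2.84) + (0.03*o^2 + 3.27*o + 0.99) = 1.66*o^2 + 1.79*o - 1.85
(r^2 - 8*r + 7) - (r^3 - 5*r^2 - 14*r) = -r^3 + 6*r^2 + 6*r + 7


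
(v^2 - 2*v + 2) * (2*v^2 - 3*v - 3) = 2*v^4 - 7*v^3 + 7*v^2 - 6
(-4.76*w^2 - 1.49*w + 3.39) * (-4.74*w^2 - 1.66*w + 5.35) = 22.5624*w^4 + 14.9642*w^3 - 39.0612*w^2 - 13.5989*w + 18.1365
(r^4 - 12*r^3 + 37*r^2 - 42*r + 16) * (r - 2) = r^5 - 14*r^4 + 61*r^3 - 116*r^2 + 100*r - 32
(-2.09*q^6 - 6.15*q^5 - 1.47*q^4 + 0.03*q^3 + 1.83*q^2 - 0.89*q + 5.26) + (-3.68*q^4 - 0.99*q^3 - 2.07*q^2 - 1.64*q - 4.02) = -2.09*q^6 - 6.15*q^5 - 5.15*q^4 - 0.96*q^3 - 0.24*q^2 - 2.53*q + 1.24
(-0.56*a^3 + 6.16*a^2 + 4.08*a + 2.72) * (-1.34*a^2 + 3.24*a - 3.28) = 0.7504*a^5 - 10.0688*a^4 + 16.328*a^3 - 10.6304*a^2 - 4.5696*a - 8.9216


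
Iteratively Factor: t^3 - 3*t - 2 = (t + 1)*(t^2 - t - 2) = (t - 2)*(t + 1)*(t + 1)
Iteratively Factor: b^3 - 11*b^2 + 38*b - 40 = (b - 2)*(b^2 - 9*b + 20) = (b - 5)*(b - 2)*(b - 4)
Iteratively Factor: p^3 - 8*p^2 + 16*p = (p - 4)*(p^2 - 4*p) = p*(p - 4)*(p - 4)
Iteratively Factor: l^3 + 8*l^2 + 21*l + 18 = (l + 3)*(l^2 + 5*l + 6) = (l + 2)*(l + 3)*(l + 3)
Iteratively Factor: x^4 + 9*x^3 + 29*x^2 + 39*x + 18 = (x + 3)*(x^3 + 6*x^2 + 11*x + 6) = (x + 2)*(x + 3)*(x^2 + 4*x + 3) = (x + 1)*(x + 2)*(x + 3)*(x + 3)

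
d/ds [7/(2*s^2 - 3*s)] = 7*(3 - 4*s)/(s^2*(2*s - 3)^2)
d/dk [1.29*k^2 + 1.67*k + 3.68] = 2.58*k + 1.67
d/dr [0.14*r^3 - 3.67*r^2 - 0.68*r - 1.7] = 0.42*r^2 - 7.34*r - 0.68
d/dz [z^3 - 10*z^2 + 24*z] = 3*z^2 - 20*z + 24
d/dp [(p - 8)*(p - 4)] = 2*p - 12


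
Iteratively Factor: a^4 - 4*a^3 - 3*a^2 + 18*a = (a - 3)*(a^3 - a^2 - 6*a) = a*(a - 3)*(a^2 - a - 6) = a*(a - 3)^2*(a + 2)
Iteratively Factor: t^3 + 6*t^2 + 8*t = (t)*(t^2 + 6*t + 8) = t*(t + 4)*(t + 2)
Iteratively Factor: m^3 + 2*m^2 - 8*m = (m - 2)*(m^2 + 4*m) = m*(m - 2)*(m + 4)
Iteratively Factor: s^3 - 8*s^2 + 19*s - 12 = (s - 1)*(s^2 - 7*s + 12) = (s - 4)*(s - 1)*(s - 3)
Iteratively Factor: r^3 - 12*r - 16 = (r + 2)*(r^2 - 2*r - 8) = (r + 2)^2*(r - 4)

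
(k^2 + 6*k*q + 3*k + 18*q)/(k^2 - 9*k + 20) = (k^2 + 6*k*q + 3*k + 18*q)/(k^2 - 9*k + 20)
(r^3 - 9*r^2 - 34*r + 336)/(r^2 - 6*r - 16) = (r^2 - r - 42)/(r + 2)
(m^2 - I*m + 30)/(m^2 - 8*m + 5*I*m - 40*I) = (m - 6*I)/(m - 8)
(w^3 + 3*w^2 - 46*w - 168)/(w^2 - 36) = (w^2 - 3*w - 28)/(w - 6)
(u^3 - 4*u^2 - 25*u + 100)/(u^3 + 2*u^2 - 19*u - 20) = (u - 5)/(u + 1)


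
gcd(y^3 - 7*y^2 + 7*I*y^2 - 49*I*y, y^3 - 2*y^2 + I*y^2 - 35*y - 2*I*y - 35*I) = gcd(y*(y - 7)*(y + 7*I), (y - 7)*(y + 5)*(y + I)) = y - 7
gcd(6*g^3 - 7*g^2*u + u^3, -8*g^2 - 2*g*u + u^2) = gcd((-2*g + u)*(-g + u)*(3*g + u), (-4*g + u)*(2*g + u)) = 1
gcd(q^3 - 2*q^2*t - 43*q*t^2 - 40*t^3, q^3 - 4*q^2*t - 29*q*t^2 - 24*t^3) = q^2 - 7*q*t - 8*t^2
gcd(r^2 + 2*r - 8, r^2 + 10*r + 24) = r + 4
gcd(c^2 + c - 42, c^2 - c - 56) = c + 7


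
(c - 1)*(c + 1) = c^2 - 1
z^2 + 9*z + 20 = (z + 4)*(z + 5)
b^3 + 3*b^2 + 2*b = b*(b + 1)*(b + 2)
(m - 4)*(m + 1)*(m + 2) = m^3 - m^2 - 10*m - 8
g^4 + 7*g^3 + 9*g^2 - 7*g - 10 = (g - 1)*(g + 1)*(g + 2)*(g + 5)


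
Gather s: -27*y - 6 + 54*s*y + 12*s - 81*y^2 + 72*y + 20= s*(54*y + 12) - 81*y^2 + 45*y + 14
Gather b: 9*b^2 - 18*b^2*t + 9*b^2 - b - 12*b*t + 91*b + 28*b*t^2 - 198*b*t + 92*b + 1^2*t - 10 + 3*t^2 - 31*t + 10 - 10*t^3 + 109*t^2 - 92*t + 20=b^2*(18 - 18*t) + b*(28*t^2 - 210*t + 182) - 10*t^3 + 112*t^2 - 122*t + 20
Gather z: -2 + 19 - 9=8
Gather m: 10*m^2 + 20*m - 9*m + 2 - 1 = 10*m^2 + 11*m + 1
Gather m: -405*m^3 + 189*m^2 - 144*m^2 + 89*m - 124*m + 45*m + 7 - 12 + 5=-405*m^3 + 45*m^2 + 10*m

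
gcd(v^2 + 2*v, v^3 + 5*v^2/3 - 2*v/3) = v^2 + 2*v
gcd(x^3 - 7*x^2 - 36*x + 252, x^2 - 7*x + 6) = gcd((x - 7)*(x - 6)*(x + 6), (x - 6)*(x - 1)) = x - 6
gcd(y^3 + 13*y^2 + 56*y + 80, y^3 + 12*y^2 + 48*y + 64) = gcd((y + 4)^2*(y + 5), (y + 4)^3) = y^2 + 8*y + 16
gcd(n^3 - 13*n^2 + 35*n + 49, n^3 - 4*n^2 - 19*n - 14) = n^2 - 6*n - 7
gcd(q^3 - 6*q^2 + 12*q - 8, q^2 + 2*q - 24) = 1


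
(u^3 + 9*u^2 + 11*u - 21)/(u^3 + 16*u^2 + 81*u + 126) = (u - 1)/(u + 6)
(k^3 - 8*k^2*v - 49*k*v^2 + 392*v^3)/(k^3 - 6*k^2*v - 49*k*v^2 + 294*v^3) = (-k + 8*v)/(-k + 6*v)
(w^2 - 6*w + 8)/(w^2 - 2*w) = (w - 4)/w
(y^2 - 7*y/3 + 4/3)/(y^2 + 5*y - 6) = (y - 4/3)/(y + 6)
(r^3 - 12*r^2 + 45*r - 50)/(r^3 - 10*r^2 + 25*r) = (r - 2)/r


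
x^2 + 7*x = x*(x + 7)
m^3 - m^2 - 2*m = m*(m - 2)*(m + 1)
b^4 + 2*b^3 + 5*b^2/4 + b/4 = b*(b + 1/2)^2*(b + 1)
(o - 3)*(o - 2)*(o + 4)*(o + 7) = o^4 + 6*o^3 - 21*o^2 - 74*o + 168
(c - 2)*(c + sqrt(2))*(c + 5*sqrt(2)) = c^3 - 2*c^2 + 6*sqrt(2)*c^2 - 12*sqrt(2)*c + 10*c - 20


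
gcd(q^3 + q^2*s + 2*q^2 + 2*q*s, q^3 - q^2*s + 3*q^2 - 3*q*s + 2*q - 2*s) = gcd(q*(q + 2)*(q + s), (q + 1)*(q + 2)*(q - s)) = q + 2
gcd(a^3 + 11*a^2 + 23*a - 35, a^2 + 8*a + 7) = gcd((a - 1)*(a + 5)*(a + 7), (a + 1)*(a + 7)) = a + 7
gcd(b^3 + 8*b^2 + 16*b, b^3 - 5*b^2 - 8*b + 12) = 1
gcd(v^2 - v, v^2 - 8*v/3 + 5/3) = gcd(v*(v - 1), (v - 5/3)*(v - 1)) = v - 1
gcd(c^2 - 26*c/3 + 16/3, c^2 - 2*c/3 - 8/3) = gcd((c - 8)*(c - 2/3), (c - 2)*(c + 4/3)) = 1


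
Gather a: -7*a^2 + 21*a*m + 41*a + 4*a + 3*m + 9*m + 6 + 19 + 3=-7*a^2 + a*(21*m + 45) + 12*m + 28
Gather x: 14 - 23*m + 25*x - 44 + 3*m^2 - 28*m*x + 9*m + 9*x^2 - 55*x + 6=3*m^2 - 14*m + 9*x^2 + x*(-28*m - 30) - 24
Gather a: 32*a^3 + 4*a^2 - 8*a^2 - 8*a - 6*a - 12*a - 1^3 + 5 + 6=32*a^3 - 4*a^2 - 26*a + 10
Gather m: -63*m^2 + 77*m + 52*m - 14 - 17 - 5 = -63*m^2 + 129*m - 36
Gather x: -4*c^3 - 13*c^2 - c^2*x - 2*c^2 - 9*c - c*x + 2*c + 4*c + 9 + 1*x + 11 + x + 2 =-4*c^3 - 15*c^2 - 3*c + x*(-c^2 - c + 2) + 22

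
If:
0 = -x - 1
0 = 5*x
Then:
No Solution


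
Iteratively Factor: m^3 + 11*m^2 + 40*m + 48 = (m + 3)*(m^2 + 8*m + 16) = (m + 3)*(m + 4)*(m + 4)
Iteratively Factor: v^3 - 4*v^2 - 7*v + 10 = (v - 5)*(v^2 + v - 2) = (v - 5)*(v + 2)*(v - 1)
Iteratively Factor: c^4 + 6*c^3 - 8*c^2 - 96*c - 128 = (c + 4)*(c^3 + 2*c^2 - 16*c - 32) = (c + 4)^2*(c^2 - 2*c - 8) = (c - 4)*(c + 4)^2*(c + 2)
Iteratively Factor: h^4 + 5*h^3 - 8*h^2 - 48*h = (h - 3)*(h^3 + 8*h^2 + 16*h) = (h - 3)*(h + 4)*(h^2 + 4*h) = h*(h - 3)*(h + 4)*(h + 4)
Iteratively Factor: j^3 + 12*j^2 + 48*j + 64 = (j + 4)*(j^2 + 8*j + 16) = (j + 4)^2*(j + 4)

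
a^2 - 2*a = a*(a - 2)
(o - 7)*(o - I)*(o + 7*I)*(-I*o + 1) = -I*o^4 + 7*o^3 + 7*I*o^3 - 49*o^2 - I*o^2 + 7*o + 7*I*o - 49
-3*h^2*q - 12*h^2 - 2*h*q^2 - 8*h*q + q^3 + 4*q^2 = (-3*h + q)*(h + q)*(q + 4)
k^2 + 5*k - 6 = (k - 1)*(k + 6)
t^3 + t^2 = t^2*(t + 1)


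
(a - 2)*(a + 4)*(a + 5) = a^3 + 7*a^2 + 2*a - 40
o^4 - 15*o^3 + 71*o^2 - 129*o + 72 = (o - 8)*(o - 3)^2*(o - 1)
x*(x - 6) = x^2 - 6*x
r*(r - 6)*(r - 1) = r^3 - 7*r^2 + 6*r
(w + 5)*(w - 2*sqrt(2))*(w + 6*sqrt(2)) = w^3 + 5*w^2 + 4*sqrt(2)*w^2 - 24*w + 20*sqrt(2)*w - 120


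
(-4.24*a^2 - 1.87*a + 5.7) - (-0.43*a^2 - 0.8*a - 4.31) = -3.81*a^2 - 1.07*a + 10.01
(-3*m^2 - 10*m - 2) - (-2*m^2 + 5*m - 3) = -m^2 - 15*m + 1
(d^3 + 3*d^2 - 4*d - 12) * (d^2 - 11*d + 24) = d^5 - 8*d^4 - 13*d^3 + 104*d^2 + 36*d - 288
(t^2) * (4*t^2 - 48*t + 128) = 4*t^4 - 48*t^3 + 128*t^2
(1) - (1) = 0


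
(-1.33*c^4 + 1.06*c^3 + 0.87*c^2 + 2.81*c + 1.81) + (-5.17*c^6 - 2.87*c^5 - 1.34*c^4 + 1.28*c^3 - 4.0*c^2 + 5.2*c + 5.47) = -5.17*c^6 - 2.87*c^5 - 2.67*c^4 + 2.34*c^3 - 3.13*c^2 + 8.01*c + 7.28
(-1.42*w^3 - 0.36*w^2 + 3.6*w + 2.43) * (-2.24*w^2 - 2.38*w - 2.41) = 3.1808*w^5 + 4.186*w^4 - 3.785*w^3 - 13.1436*w^2 - 14.4594*w - 5.8563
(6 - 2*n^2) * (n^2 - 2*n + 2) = -2*n^4 + 4*n^3 + 2*n^2 - 12*n + 12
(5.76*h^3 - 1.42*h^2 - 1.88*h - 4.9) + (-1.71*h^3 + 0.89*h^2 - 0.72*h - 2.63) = 4.05*h^3 - 0.53*h^2 - 2.6*h - 7.53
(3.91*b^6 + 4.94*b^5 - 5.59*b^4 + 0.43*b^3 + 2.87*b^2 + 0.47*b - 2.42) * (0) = 0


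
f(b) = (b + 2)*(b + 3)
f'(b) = 2*b + 5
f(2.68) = 26.58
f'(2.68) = 10.36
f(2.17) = 21.56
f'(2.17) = 9.34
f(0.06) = 6.30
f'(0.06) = 5.12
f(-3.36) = 0.49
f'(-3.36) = -1.72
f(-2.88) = -0.11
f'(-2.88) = -0.76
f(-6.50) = 15.75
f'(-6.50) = -8.00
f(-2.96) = -0.04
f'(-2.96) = -0.92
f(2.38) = 23.56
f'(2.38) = 9.76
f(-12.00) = 90.00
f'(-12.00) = -19.00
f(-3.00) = 0.00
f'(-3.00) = -1.00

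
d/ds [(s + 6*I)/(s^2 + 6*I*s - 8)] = (-s^2 - 12*I*s + 28)/(s^4 + 12*I*s^3 - 52*s^2 - 96*I*s + 64)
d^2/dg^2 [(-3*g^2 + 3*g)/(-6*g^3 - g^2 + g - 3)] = 18*(12*g^6 - 36*g^5 - 44*g^3 + 33*g^2 + 3*g + 2)/(216*g^9 + 108*g^8 - 90*g^7 + 289*g^6 + 123*g^5 - 96*g^4 + 143*g^3 + 36*g^2 - 27*g + 27)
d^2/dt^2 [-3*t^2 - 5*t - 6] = -6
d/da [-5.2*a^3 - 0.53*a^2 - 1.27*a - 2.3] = -15.6*a^2 - 1.06*a - 1.27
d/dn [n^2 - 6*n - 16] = 2*n - 6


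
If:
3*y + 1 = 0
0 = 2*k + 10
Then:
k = -5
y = -1/3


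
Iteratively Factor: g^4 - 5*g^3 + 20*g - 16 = (g + 2)*(g^3 - 7*g^2 + 14*g - 8) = (g - 4)*(g + 2)*(g^2 - 3*g + 2) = (g - 4)*(g - 2)*(g + 2)*(g - 1)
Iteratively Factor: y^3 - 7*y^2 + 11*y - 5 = (y - 5)*(y^2 - 2*y + 1) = (y - 5)*(y - 1)*(y - 1)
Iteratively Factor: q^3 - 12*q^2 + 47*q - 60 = (q - 5)*(q^2 - 7*q + 12) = (q - 5)*(q - 4)*(q - 3)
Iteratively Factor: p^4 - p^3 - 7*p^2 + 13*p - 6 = (p - 2)*(p^3 + p^2 - 5*p + 3) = (p - 2)*(p - 1)*(p^2 + 2*p - 3) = (p - 2)*(p - 1)^2*(p + 3)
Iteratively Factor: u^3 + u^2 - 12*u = (u + 4)*(u^2 - 3*u) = u*(u + 4)*(u - 3)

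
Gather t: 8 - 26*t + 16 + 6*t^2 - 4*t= 6*t^2 - 30*t + 24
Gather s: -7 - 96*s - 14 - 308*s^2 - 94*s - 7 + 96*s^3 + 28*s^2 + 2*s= 96*s^3 - 280*s^2 - 188*s - 28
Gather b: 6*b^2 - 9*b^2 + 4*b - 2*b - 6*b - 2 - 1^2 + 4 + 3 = -3*b^2 - 4*b + 4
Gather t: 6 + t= t + 6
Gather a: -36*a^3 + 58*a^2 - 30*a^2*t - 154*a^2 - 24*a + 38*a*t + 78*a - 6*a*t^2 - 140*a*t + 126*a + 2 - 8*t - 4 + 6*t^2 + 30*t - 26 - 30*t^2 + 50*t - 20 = -36*a^3 + a^2*(-30*t - 96) + a*(-6*t^2 - 102*t + 180) - 24*t^2 + 72*t - 48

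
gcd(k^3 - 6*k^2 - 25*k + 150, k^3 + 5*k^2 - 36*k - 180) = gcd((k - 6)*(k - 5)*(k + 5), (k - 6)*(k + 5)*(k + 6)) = k^2 - k - 30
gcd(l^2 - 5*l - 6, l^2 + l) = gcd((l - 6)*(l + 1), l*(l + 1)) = l + 1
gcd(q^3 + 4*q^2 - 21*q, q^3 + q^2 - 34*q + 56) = q + 7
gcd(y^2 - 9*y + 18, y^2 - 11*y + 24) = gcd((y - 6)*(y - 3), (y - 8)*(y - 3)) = y - 3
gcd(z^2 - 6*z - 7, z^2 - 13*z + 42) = z - 7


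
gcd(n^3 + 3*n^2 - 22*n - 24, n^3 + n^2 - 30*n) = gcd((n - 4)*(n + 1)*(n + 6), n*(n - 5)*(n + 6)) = n + 6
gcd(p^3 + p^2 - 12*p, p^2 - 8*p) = p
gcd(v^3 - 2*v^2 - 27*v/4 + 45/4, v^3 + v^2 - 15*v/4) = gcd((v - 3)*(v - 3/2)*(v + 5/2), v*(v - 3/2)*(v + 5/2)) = v^2 + v - 15/4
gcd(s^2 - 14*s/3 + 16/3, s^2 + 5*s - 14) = s - 2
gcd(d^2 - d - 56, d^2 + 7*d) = d + 7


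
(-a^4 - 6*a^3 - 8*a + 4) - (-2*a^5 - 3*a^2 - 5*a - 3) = 2*a^5 - a^4 - 6*a^3 + 3*a^2 - 3*a + 7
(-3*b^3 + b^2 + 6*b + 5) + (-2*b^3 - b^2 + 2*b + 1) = -5*b^3 + 8*b + 6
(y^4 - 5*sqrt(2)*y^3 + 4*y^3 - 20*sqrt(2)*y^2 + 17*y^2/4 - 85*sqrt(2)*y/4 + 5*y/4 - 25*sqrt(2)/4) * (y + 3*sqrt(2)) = y^5 - 2*sqrt(2)*y^4 + 4*y^4 - 103*y^3/4 - 8*sqrt(2)*y^3 - 475*y^2/4 - 17*sqrt(2)*y^2/2 - 255*y/2 - 5*sqrt(2)*y/2 - 75/2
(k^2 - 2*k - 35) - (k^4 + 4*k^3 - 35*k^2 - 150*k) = -k^4 - 4*k^3 + 36*k^2 + 148*k - 35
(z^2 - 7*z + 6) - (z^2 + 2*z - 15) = 21 - 9*z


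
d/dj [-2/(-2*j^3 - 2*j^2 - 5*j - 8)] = 2*(-6*j^2 - 4*j - 5)/(2*j^3 + 2*j^2 + 5*j + 8)^2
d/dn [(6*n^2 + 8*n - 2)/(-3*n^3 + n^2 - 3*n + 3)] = 2*(9*n^4 + 24*n^3 - 22*n^2 + 20*n + 9)/(9*n^6 - 6*n^5 + 19*n^4 - 24*n^3 + 15*n^2 - 18*n + 9)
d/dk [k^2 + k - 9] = 2*k + 1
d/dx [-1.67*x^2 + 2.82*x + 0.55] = 2.82 - 3.34*x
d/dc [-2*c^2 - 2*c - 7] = -4*c - 2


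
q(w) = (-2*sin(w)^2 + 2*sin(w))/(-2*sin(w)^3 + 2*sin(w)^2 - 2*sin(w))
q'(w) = (-4*sin(w)*cos(w) + 2*cos(w))/(-2*sin(w)^3 + 2*sin(w)^2 - 2*sin(w)) + (-2*sin(w)^2 + 2*sin(w))*(6*sin(w)^2*cos(w) - 4*sin(w)*cos(w) + 2*cos(w))/(-2*sin(w)^3 + 2*sin(w)^2 - 2*sin(w))^2 = (2 - sin(w))*sin(w)*cos(w)/(sin(w)^2 - sin(w) + 1)^2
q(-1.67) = -0.67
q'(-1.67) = 0.03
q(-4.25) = -0.12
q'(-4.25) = -0.54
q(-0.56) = -0.84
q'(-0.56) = -0.35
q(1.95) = -0.08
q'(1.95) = -0.42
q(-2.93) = -0.96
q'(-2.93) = 0.29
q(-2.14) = -0.72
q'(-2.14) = 0.20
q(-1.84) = -0.68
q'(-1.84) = 0.09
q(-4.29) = -0.10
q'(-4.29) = -0.48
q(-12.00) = -0.62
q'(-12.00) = 1.17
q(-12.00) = -0.62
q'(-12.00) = 1.17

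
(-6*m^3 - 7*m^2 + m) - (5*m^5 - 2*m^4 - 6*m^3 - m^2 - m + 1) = -5*m^5 + 2*m^4 - 6*m^2 + 2*m - 1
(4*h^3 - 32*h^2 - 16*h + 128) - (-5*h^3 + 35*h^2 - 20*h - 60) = 9*h^3 - 67*h^2 + 4*h + 188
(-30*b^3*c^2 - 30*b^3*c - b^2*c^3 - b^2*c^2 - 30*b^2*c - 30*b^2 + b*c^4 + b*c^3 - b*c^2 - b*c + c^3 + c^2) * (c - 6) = -30*b^3*c^3 + 150*b^3*c^2 + 180*b^3*c - b^2*c^4 + 5*b^2*c^3 - 24*b^2*c^2 + 150*b^2*c + 180*b^2 + b*c^5 - 5*b*c^4 - 7*b*c^3 + 5*b*c^2 + 6*b*c + c^4 - 5*c^3 - 6*c^2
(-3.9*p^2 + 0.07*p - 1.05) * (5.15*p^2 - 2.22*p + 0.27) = -20.085*p^4 + 9.0185*p^3 - 6.6159*p^2 + 2.3499*p - 0.2835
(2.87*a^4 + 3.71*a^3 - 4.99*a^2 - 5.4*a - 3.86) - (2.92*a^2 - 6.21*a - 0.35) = 2.87*a^4 + 3.71*a^3 - 7.91*a^2 + 0.81*a - 3.51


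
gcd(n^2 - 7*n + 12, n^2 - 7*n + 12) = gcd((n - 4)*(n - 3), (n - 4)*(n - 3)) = n^2 - 7*n + 12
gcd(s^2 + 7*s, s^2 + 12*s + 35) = s + 7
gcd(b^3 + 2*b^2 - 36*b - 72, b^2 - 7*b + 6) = b - 6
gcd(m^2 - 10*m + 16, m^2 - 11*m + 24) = m - 8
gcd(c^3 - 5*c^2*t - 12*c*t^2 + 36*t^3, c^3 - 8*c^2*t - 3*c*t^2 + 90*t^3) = -c^2 + 3*c*t + 18*t^2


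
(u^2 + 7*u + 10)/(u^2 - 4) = (u + 5)/(u - 2)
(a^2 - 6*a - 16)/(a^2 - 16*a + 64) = (a + 2)/(a - 8)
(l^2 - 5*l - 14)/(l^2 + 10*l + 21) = (l^2 - 5*l - 14)/(l^2 + 10*l + 21)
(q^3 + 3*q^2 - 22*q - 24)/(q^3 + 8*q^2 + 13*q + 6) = (q - 4)/(q + 1)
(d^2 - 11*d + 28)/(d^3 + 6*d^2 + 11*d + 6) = (d^2 - 11*d + 28)/(d^3 + 6*d^2 + 11*d + 6)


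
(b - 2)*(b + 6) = b^2 + 4*b - 12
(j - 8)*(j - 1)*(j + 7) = j^3 - 2*j^2 - 55*j + 56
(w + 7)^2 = w^2 + 14*w + 49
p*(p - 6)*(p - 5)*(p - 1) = p^4 - 12*p^3 + 41*p^2 - 30*p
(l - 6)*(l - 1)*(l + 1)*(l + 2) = l^4 - 4*l^3 - 13*l^2 + 4*l + 12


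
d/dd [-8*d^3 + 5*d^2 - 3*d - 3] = -24*d^2 + 10*d - 3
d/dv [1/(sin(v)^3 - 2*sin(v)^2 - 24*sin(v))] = (-3*cos(v) + 4/tan(v) + 24*cos(v)/sin(v)^2)/((sin(v) - 6)^2*(sin(v) + 4)^2)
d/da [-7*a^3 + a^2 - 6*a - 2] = -21*a^2 + 2*a - 6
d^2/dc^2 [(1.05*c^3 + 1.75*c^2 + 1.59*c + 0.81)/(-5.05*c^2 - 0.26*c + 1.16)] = (5.6843418860808e-14*c^4 - 88.94621*c^3 - 183.55107*c^2 - 70.74378*c - 15.26816)/(128.787625*c^6 + 19.89195*c^5 - 87.72456*c^4 - 9.120904*c^3 + 20.150592*c^2 + 1.049568*c - 1.560896)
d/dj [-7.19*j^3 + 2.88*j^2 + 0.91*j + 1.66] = -21.57*j^2 + 5.76*j + 0.91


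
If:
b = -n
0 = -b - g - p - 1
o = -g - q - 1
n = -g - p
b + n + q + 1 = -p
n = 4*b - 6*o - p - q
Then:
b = -1/2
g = -1/8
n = 1/2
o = -1/4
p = -3/8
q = -5/8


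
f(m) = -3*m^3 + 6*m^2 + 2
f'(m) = -9*m^2 + 12*m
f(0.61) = 3.55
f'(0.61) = 3.97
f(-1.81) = 39.45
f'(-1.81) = -51.20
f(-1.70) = 34.08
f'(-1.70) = -46.41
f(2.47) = -6.60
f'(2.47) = -25.27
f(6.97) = -722.34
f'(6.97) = -353.59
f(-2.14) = 58.88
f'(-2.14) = -66.90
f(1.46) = 5.45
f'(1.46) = -1.66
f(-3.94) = 278.63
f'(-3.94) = -186.99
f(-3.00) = 137.00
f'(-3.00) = -117.00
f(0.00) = 2.00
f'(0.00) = 0.00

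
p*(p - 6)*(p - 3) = p^3 - 9*p^2 + 18*p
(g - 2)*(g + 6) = g^2 + 4*g - 12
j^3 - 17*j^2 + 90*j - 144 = (j - 8)*(j - 6)*(j - 3)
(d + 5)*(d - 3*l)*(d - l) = d^3 - 4*d^2*l + 5*d^2 + 3*d*l^2 - 20*d*l + 15*l^2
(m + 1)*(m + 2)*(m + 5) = m^3 + 8*m^2 + 17*m + 10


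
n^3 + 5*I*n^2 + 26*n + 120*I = (n - 5*I)*(n + 4*I)*(n + 6*I)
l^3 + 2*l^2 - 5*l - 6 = (l - 2)*(l + 1)*(l + 3)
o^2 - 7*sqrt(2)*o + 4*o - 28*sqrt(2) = (o + 4)*(o - 7*sqrt(2))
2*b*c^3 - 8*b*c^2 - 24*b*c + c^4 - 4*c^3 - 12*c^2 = c*(2*b + c)*(c - 6)*(c + 2)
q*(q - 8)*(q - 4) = q^3 - 12*q^2 + 32*q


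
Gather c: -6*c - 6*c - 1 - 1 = -12*c - 2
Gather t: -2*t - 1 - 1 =-2*t - 2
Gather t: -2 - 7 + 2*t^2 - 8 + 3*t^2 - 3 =5*t^2 - 20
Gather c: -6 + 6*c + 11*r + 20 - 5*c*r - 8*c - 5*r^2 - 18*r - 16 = c*(-5*r - 2) - 5*r^2 - 7*r - 2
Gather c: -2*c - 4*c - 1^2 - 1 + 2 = -6*c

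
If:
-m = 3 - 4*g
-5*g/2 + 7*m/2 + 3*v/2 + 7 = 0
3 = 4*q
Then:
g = 7/23 - 3*v/23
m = -12*v/23 - 41/23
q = 3/4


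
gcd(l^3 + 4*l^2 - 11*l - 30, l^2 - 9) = l - 3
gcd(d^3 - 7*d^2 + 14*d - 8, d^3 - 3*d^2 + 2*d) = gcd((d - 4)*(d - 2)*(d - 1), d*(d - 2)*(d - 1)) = d^2 - 3*d + 2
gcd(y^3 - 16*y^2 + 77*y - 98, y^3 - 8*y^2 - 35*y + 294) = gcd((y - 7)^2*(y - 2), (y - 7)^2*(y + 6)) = y^2 - 14*y + 49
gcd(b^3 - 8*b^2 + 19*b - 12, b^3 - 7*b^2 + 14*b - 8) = b^2 - 5*b + 4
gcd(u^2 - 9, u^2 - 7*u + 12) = u - 3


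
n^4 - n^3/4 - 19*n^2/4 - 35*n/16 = n*(n - 5/2)*(n + 1/2)*(n + 7/4)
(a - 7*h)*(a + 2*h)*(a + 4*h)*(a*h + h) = a^4*h - a^3*h^2 + a^3*h - 34*a^2*h^3 - a^2*h^2 - 56*a*h^4 - 34*a*h^3 - 56*h^4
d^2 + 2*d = d*(d + 2)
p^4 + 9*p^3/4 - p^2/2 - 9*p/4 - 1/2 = (p - 1)*(p + 1/4)*(p + 1)*(p + 2)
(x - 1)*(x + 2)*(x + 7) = x^3 + 8*x^2 + 5*x - 14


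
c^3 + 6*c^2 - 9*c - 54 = (c - 3)*(c + 3)*(c + 6)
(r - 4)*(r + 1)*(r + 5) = r^3 + 2*r^2 - 19*r - 20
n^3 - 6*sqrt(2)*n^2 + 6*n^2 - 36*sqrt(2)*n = n*(n + 6)*(n - 6*sqrt(2))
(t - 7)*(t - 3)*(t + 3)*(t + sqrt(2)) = t^4 - 7*t^3 + sqrt(2)*t^3 - 7*sqrt(2)*t^2 - 9*t^2 - 9*sqrt(2)*t + 63*t + 63*sqrt(2)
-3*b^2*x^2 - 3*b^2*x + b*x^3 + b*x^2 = x*(-3*b + x)*(b*x + b)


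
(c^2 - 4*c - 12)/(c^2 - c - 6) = (c - 6)/(c - 3)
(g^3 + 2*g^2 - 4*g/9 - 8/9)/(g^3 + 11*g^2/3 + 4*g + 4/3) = (g - 2/3)/(g + 1)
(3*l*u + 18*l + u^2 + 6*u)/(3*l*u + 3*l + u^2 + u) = (u + 6)/(u + 1)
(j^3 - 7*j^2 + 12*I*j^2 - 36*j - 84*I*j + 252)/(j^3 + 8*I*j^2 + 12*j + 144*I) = (j - 7)/(j - 4*I)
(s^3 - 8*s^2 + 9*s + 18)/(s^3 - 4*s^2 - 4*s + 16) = (s^3 - 8*s^2 + 9*s + 18)/(s^3 - 4*s^2 - 4*s + 16)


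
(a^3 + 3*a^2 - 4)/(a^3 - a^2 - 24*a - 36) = (a^2 + a - 2)/(a^2 - 3*a - 18)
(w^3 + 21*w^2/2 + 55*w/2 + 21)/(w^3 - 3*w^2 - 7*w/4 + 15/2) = 2*(w^2 + 9*w + 14)/(2*w^2 - 9*w + 10)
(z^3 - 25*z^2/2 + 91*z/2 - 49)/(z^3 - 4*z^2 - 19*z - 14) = (z^2 - 11*z/2 + 7)/(z^2 + 3*z + 2)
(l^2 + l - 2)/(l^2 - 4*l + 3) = (l + 2)/(l - 3)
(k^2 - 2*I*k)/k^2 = (k - 2*I)/k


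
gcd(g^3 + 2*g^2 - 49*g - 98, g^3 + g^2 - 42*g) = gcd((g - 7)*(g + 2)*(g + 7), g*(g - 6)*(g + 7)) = g + 7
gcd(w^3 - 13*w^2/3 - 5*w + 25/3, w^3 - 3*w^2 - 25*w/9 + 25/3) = w + 5/3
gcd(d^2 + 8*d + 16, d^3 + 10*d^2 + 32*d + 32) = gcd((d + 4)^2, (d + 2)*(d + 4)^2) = d^2 + 8*d + 16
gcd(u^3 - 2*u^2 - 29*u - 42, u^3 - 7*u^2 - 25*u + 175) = u - 7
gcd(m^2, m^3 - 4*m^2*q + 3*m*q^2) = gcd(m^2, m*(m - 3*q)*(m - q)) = m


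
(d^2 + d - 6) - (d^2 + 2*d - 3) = -d - 3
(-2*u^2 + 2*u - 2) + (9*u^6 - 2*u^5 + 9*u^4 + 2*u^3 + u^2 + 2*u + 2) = 9*u^6 - 2*u^5 + 9*u^4 + 2*u^3 - u^2 + 4*u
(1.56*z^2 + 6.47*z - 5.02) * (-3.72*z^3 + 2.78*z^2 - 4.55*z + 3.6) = -5.8032*z^5 - 19.7316*z^4 + 29.563*z^3 - 37.7781*z^2 + 46.133*z - 18.072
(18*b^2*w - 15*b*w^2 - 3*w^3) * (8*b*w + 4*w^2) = 144*b^3*w^2 - 48*b^2*w^3 - 84*b*w^4 - 12*w^5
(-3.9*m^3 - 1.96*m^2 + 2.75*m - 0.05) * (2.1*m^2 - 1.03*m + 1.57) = -8.19*m^5 - 0.0989999999999993*m^4 + 1.6708*m^3 - 6.0147*m^2 + 4.369*m - 0.0785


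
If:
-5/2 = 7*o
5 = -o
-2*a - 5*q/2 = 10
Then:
No Solution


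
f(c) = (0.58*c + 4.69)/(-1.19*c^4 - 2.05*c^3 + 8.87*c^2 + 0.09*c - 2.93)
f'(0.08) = -1.05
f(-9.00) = 0.00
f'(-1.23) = 0.72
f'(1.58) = 2.42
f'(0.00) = -0.25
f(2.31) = -0.41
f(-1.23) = 0.35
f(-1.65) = 0.17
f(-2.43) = 0.09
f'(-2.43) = 0.04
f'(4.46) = 0.01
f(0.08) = -1.65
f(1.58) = 1.45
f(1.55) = 1.39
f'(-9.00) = -0.00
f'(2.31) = 1.40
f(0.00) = -1.60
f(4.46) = -0.02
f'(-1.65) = 0.23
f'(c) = (0.58*c + 4.69)*(4.76*c^3 + 6.15*c^2 - 17.74*c - 0.09)/(-1.19*c^4 - 2.05*c^3 + 8.87*c^2 + 0.09*c - 2.93)^2 + 0.58/(-1.19*c^4 - 2.05*c^3 + 8.87*c^2 + 0.09*c - 2.93) = (2.0706*c^4 + 24.7024*c^3 + 23.6989*c^2 - 83.2006*c - 2.1215)/(1.4161*c^8 + 4.879*c^7 - 16.9081*c^6 - 36.5812*c^5 + 85.2813*c^4 + 13.6096*c^3 - 51.9701*c^2 - 0.5274*c + 8.5849)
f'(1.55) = 1.85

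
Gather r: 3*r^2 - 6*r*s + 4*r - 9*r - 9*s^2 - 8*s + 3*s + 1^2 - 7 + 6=3*r^2 + r*(-6*s - 5) - 9*s^2 - 5*s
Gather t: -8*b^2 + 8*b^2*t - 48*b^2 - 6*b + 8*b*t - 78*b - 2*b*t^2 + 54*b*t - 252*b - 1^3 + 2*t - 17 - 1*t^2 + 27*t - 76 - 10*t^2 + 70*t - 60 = -56*b^2 - 336*b + t^2*(-2*b - 11) + t*(8*b^2 + 62*b + 99) - 154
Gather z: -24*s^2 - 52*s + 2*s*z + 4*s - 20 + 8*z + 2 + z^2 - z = -24*s^2 - 48*s + z^2 + z*(2*s + 7) - 18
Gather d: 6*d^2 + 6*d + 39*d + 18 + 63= 6*d^2 + 45*d + 81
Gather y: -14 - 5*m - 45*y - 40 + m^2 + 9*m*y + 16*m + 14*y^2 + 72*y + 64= m^2 + 11*m + 14*y^2 + y*(9*m + 27) + 10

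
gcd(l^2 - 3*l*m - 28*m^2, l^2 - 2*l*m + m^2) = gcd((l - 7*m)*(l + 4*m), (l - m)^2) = 1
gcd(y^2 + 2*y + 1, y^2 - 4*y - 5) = y + 1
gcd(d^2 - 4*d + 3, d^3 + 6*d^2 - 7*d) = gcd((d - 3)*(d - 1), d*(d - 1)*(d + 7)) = d - 1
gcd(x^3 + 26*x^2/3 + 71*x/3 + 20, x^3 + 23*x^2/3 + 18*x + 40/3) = x^2 + 17*x/3 + 20/3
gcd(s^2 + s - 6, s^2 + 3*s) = s + 3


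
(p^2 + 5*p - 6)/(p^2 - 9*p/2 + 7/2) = 2*(p + 6)/(2*p - 7)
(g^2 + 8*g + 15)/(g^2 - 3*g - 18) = (g + 5)/(g - 6)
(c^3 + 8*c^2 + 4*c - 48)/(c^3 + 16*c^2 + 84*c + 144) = (c - 2)/(c + 6)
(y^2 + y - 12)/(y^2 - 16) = (y - 3)/(y - 4)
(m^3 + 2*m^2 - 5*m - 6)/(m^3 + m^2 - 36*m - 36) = (m^2 + m - 6)/(m^2 - 36)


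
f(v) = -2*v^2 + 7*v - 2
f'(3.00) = -5.00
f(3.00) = 1.00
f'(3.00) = -5.00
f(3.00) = 1.00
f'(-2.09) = 15.36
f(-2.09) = -25.37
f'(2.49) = -2.96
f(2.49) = 3.03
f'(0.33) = 5.68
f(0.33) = 0.09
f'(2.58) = -3.32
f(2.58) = 2.75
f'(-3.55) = 21.20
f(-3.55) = -52.06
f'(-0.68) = 9.72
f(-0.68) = -7.68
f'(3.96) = -8.84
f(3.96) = -5.64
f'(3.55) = -7.20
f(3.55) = -2.36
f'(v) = 7 - 4*v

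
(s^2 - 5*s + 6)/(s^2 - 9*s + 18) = (s - 2)/(s - 6)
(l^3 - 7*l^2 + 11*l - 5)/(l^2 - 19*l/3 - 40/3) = 3*(-l^3 + 7*l^2 - 11*l + 5)/(-3*l^2 + 19*l + 40)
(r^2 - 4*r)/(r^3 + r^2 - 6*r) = (r - 4)/(r^2 + r - 6)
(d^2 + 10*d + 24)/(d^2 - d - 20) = (d + 6)/(d - 5)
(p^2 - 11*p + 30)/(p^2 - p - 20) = (p - 6)/(p + 4)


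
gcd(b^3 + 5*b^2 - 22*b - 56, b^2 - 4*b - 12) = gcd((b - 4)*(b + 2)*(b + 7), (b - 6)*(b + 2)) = b + 2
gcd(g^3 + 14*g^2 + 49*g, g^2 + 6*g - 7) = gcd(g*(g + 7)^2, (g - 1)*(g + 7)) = g + 7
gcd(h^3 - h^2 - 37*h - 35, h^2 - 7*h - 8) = h + 1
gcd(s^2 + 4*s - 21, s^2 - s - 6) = s - 3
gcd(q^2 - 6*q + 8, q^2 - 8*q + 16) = q - 4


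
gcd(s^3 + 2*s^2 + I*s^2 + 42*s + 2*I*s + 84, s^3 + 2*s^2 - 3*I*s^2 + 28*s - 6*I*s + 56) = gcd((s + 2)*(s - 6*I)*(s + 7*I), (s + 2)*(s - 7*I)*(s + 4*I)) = s + 2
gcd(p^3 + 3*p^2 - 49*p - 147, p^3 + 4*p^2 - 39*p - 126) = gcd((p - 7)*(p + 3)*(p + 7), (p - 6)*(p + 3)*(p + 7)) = p^2 + 10*p + 21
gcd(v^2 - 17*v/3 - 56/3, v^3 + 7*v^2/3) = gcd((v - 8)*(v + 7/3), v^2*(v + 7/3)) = v + 7/3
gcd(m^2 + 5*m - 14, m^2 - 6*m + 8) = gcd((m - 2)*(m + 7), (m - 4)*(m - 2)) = m - 2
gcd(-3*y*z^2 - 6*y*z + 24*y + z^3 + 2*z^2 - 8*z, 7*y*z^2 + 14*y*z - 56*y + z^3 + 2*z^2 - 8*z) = z^2 + 2*z - 8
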